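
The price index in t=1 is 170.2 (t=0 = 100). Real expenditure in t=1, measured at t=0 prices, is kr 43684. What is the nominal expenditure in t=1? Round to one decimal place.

74350.2

Nominal = Real × (Index/100) = 43684 × (170.2/100)
        = 43684 × 1.702 = 74350.1680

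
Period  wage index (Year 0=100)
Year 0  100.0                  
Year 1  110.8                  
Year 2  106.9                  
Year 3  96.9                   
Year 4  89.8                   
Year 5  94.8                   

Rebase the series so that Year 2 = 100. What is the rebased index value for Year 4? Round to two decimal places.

84.00

Rebased(Year 4) = 89.8 / 106.9 × 100 = 84.0037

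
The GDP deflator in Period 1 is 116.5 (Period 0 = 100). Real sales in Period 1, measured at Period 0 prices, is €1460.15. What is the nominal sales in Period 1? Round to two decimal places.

1701.07

Nominal = Real × (Index/100) = 1460.15 × (116.5/100)
        = 1460.15 × 1.165 = 1701.0748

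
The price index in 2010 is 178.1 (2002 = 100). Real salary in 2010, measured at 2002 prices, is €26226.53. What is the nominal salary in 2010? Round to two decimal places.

46709.45

Nominal = Real × (Index/100) = 26226.53 × (178.1/100)
        = 26226.53 × 1.781 = 46709.4499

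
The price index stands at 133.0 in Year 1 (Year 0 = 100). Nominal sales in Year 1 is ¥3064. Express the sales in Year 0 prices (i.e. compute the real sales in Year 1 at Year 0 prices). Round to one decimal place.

2303.8

Real = Nominal ÷ (Index/100) = 3064 ÷ (133.0/100)
     = 3064 ÷ 1.330 = 2303.7594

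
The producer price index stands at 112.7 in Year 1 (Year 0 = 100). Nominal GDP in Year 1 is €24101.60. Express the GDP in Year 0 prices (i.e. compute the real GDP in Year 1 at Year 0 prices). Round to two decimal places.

21385.63

Real = Nominal ÷ (Index/100) = 24101.60 ÷ (112.7/100)
     = 24101.60 ÷ 1.127 = 21385.6256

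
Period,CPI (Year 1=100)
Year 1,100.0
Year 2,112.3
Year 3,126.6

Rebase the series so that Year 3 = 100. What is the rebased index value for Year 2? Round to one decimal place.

88.7

Rebased(Year 2) = 112.3 / 126.6 × 100 = 88.7046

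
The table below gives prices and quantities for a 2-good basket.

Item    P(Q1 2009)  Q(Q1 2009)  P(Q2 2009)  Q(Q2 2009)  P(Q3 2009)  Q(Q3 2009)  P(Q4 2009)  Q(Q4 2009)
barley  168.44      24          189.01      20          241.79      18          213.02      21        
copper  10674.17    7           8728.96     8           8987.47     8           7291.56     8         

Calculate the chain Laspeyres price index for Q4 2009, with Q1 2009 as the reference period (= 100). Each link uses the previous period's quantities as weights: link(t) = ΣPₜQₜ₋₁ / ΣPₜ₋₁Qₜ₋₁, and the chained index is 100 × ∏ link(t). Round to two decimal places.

70.83

Link Q1 2009→Q2 2009:
ΣP(Q2 2009)Q(Q1 2009) = 189.01×24 + 8728.96×7 = 4536.24 + 61102.72 = 65638.96
ΣP(Q1 2009)Q(Q1 2009) = 168.44×24 + 10674.17×7 = 4042.56 + 74719.19 = 78761.75
link = 65638.96/78761.75 = 0.833386
Link Q2 2009→Q3 2009:
ΣP(Q3 2009)Q(Q2 2009) = 241.79×20 + 8987.47×8 = 4835.8 + 71899.76 = 76735.56
ΣP(Q2 2009)Q(Q2 2009) = 189.01×20 + 8728.96×8 = 3780.2 + 69831.68 = 73611.88
link = 76735.56/73611.88 = 1.042434
Link Q3 2009→Q4 2009:
ΣP(Q4 2009)Q(Q3 2009) = 213.02×18 + 7291.56×8 = 3834.36 + 58332.48 = 62166.84
ΣP(Q3 2009)Q(Q3 2009) = 241.79×18 + 8987.47×8 = 4352.22 + 71899.76 = 76251.98
link = 62166.84/76251.98 = 0.815282
Chained index = 100 × 0.833386 × 1.042434 × 0.815282 = 70.8276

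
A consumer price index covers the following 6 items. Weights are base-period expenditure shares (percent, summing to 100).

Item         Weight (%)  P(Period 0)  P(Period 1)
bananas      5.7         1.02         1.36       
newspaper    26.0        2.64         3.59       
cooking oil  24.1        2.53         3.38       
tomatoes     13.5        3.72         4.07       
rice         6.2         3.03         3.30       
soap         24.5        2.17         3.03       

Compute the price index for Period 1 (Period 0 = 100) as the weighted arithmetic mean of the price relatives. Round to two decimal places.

130.89

bananas: 5.7 × (1.36/1.02) = 5.7 × 1.333333 = 7.6000
newspaper: 26.0 × (3.59/2.64) = 26.0 × 1.359848 = 35.3561
cooking oil: 24.1 × (3.38/2.53) = 24.1 × 1.335968 = 32.1968
tomatoes: 13.5 × (4.07/3.72) = 13.5 × 1.094086 = 14.7702
rice: 6.2 × (3.30/3.03) = 6.2 × 1.089109 = 6.7525
soap: 24.5 × (3.03/2.17) = 24.5 × 1.396313 = 34.2097
Index = Σ wᵢ·(p₁ᵢ/p₀ᵢ) = 7.6000 + 35.3561 + 32.1968 + 14.7702 + 6.7525 + 34.2097 = 130.8852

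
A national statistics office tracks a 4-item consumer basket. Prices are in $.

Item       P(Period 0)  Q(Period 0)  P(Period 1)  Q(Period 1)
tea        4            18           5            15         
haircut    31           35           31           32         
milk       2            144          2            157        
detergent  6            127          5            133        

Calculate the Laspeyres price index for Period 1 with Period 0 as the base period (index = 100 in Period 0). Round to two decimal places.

Laspeyres price index uses base-period quantities as weights.
ΣP(Period 1)·Q(Period 0) = 5×18 + 31×35 + 2×144 + 5×127 = 90 + 1085 + 288 + 635 = 2098
ΣP(Period 0)·Q(Period 0) = 4×18 + 31×35 + 2×144 + 6×127 = 72 + 1085 + 288 + 762 = 2207
Index = 2098 / 2207 × 100 = 95.0612

95.06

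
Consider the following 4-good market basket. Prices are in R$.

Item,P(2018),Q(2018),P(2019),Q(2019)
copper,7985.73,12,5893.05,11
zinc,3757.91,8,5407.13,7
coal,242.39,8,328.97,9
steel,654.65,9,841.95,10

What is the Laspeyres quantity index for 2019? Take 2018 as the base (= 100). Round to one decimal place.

Laspeyres quantity index uses base-period prices as weights.
ΣP(2018)·Q(2019) = 7985.73×11 + 3757.91×7 + 242.39×9 + 654.65×10 = 87843.03 + 26305.37 + 2181.51 + 6546.5 = 122876.41
ΣP(2018)·Q(2018) = 7985.73×12 + 3757.91×8 + 242.39×8 + 654.65×9 = 95828.76 + 30063.28 + 1939.12 + 5891.85 = 133723.01
Index = 122876.41 / 133723.01 × 100 = 91.8888

91.9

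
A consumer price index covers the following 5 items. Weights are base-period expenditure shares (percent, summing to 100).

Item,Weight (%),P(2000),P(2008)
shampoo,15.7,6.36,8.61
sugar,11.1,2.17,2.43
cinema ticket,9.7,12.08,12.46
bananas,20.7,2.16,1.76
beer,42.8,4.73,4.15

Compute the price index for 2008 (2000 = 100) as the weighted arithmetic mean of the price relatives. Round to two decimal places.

98.11

shampoo: 15.7 × (8.61/6.36) = 15.7 × 1.353774 = 21.2542
sugar: 11.1 × (2.43/2.17) = 11.1 × 1.119816 = 12.4300
cinema ticket: 9.7 × (12.46/12.08) = 9.7 × 1.031457 = 10.0051
bananas: 20.7 × (1.76/2.16) = 20.7 × 0.814815 = 16.8667
beer: 42.8 × (4.15/4.73) = 42.8 × 0.877378 = 37.5518
Index = Σ wᵢ·(p₁ᵢ/p₀ᵢ) = 21.2542 + 12.4300 + 10.0051 + 16.8667 + 37.5518 = 98.1078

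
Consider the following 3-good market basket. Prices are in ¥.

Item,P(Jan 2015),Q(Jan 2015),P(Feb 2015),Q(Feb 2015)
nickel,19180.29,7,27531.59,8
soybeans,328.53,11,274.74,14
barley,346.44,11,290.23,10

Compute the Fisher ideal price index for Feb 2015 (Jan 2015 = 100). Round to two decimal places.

140.48

Laspeyres component (base-period weights):
ΣP(Feb 2015)Q(Jan 2015) = 27531.59×7 + 274.74×11 + 290.23×11 = 192721.13 + 3022.14 + 3192.53 = 198935.8
ΣP(Jan 2015)Q(Jan 2015) = 19180.29×7 + 328.53×11 + 346.44×11 = 134262.03 + 3613.83 + 3810.84 = 141686.7
L = 198935.8 / 141686.7 × 100 = 140.4054
Paasche component (current-period weights):
ΣP(Feb 2015)Q(Feb 2015) = 27531.59×8 + 274.74×14 + 290.23×10 = 220252.72 + 3846.36 + 2902.3 = 227001.38
ΣP(Jan 2015)Q(Feb 2015) = 19180.29×8 + 328.53×14 + 346.44×10 = 153442.32 + 4599.42 + 3464.4 = 161506.14
P = 227001.38 / 161506.14 × 100 = 140.5528
Fisher = √(L × P) = √(140.4054 × 140.5528) = 140.4791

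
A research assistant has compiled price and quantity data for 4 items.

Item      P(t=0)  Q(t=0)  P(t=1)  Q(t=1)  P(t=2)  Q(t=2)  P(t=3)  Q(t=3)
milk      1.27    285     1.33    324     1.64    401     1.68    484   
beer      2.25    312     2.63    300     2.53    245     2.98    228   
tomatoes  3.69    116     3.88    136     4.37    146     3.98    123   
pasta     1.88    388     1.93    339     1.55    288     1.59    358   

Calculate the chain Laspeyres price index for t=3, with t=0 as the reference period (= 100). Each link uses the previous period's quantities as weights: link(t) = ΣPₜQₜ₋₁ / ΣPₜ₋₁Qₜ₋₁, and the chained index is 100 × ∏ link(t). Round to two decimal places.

112.05

Link t=0→t=1:
ΣP(t=1)Q(t=0) = 1.33×285 + 2.63×312 + 3.88×116 + 1.93×388 = 379.05 + 820.56 + 450.08 + 748.84 = 2398.53
ΣP(t=0)Q(t=0) = 1.27×285 + 2.25×312 + 3.69×116 + 1.88×388 = 361.95 + 702 + 428.04 + 729.44 = 2221.43
link = 2398.53/2221.43 = 1.079723
Link t=1→t=2:
ΣP(t=2)Q(t=1) = 1.64×324 + 2.53×300 + 4.37×136 + 1.55×339 = 531.36 + 759 + 594.32 + 525.45 = 2410.13
ΣP(t=1)Q(t=1) = 1.33×324 + 2.63×300 + 3.88×136 + 1.93×339 = 430.92 + 789 + 527.68 + 654.27 = 2401.87
link = 2410.13/2401.87 = 1.003439
Link t=2→t=3:
ΣP(t=3)Q(t=2) = 1.68×401 + 2.98×245 + 3.98×146 + 1.59×288 = 673.68 + 730.1 + 581.08 + 457.92 = 2442.78
ΣP(t=2)Q(t=2) = 1.64×401 + 2.53×245 + 4.37×146 + 1.55×288 = 657.64 + 619.85 + 638.02 + 446.4 = 2361.91
link = 2442.78/2361.91 = 1.034239
Chained index = 100 × 1.079723 × 1.003439 × 1.034239 = 112.0533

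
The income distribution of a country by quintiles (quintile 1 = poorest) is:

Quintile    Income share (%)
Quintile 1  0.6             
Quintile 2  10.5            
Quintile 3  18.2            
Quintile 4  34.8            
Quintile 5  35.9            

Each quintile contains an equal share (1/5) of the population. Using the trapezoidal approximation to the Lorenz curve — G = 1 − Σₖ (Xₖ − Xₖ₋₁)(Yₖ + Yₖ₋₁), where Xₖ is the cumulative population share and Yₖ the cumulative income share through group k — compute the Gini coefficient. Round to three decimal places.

Cumulative income shares Yₖ: 0.0060, 0.1110, 0.2930, 0.6410, 1.0000
Σ (Xₖ−Xₖ₋₁)(Yₖ+Yₖ₋₁) = (1/5)(0.0060+0.0000) + (1/5)(0.1110+0.0060) + (1/5)(0.2930+0.1110) + (1/5)(0.6410+0.2930) + (1/5)(1.0000+0.6410)
  = 0.0012 + 0.0234 + 0.0808 + 0.1868 + 0.3282 = 0.6204
G = 1 − 0.6204 = 0.3796

0.380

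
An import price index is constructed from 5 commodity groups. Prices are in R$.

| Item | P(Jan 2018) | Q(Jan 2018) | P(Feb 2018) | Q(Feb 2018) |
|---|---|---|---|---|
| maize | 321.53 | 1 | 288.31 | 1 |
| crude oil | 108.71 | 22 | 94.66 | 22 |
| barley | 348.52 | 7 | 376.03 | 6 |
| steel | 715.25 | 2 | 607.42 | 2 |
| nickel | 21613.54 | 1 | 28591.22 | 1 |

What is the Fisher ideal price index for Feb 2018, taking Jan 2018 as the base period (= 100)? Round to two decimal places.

123.55

Laspeyres component (base-period weights):
ΣP(Feb 2018)Q(Jan 2018) = 288.31×1 + 94.66×22 + 376.03×7 + 607.42×2 + 28591.22×1 = 288.31 + 2082.52 + 2632.21 + 1214.84 + 28591.22 = 34809.1
ΣP(Jan 2018)Q(Jan 2018) = 321.53×1 + 108.71×22 + 348.52×7 + 715.25×2 + 21613.54×1 = 321.53 + 2391.62 + 2439.64 + 1430.5 + 21613.54 = 28196.83
L = 34809.1 / 28196.83 × 100 = 123.4504
Paasche component (current-period weights):
ΣP(Feb 2018)Q(Feb 2018) = 288.31×1 + 94.66×22 + 376.03×6 + 607.42×2 + 28591.22×1 = 288.31 + 2082.52 + 2256.18 + 1214.84 + 28591.22 = 34433.07
ΣP(Jan 2018)Q(Feb 2018) = 321.53×1 + 108.71×22 + 348.52×6 + 715.25×2 + 21613.54×1 = 321.53 + 2391.62 + 2091.12 + 1430.5 + 21613.54 = 27848.31
P = 34433.07 / 27848.31 × 100 = 123.6451
Fisher = √(L × P) = √(123.4504 × 123.6451) = 123.5477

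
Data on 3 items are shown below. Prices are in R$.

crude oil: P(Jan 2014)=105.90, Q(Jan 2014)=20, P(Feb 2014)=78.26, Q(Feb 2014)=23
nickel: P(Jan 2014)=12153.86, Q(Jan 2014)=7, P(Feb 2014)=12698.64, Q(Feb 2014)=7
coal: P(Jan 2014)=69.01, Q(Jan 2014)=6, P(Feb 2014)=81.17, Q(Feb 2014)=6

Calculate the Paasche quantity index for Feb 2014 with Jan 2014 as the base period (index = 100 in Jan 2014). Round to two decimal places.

100.26

Paasche quantity index uses current-period prices as weights.
ΣP(Feb 2014)·Q(Feb 2014) = 78.26×23 + 12698.64×7 + 81.17×6 = 1799.98 + 88890.48 + 487.02 = 91177.48
ΣP(Feb 2014)·Q(Jan 2014) = 78.26×20 + 12698.64×7 + 81.17×6 = 1565.2 + 88890.48 + 487.02 = 90942.7
Index = 91177.48 / 90942.7 × 100 = 100.2582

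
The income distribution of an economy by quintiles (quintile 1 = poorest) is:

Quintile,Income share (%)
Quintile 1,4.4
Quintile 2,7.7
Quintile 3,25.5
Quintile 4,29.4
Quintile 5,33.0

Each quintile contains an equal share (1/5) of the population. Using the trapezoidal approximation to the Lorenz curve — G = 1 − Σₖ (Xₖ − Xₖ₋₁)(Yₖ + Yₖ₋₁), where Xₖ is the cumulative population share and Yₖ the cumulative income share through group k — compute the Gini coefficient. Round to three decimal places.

0.316

Cumulative income shares Yₖ: 0.0440, 0.1210, 0.3760, 0.6700, 1.0000
Σ (Xₖ−Xₖ₋₁)(Yₖ+Yₖ₋₁) = (1/5)(0.0440+0.0000) + (1/5)(0.1210+0.0440) + (1/5)(0.3760+0.1210) + (1/5)(0.6700+0.3760) + (1/5)(1.0000+0.6700)
  = 0.0088 + 0.0330 + 0.0994 + 0.2092 + 0.3340 = 0.6844
G = 1 − 0.6844 = 0.3156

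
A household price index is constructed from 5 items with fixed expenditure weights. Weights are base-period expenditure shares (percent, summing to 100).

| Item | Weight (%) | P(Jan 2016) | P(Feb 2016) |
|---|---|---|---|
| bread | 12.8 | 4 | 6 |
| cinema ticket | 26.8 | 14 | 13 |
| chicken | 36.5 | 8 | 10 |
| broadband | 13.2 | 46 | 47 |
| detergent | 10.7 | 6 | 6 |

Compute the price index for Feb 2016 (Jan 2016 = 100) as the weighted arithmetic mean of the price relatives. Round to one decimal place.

113.9

bread: 12.8 × (6/4) = 12.8 × 1.500000 = 19.2000
cinema ticket: 26.8 × (13/14) = 26.8 × 0.928571 = 24.8857
chicken: 36.5 × (10/8) = 36.5 × 1.250000 = 45.6250
broadband: 13.2 × (47/46) = 13.2 × 1.021739 = 13.4870
detergent: 10.7 × (6/6) = 10.7 × 1.000000 = 10.7000
Index = Σ wᵢ·(p₁ᵢ/p₀ᵢ) = 19.2000 + 24.8857 + 45.6250 + 13.4870 + 10.7000 = 113.8977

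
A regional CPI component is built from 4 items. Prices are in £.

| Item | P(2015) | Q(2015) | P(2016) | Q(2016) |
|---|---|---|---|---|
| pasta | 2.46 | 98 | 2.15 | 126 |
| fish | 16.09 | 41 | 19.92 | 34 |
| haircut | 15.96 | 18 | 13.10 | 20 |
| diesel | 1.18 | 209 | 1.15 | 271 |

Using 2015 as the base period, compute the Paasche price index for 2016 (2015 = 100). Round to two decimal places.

101.73

Paasche price index uses current-period quantities as weights.
ΣP(2016)·Q(2016) = 2.15×126 + 19.92×34 + 13.10×20 + 1.15×271 = 270.9 + 677.28 + 262 + 311.65 = 1521.83
ΣP(2015)·Q(2016) = 2.46×126 + 16.09×34 + 15.96×20 + 1.18×271 = 309.96 + 547.06 + 319.2 + 319.78 = 1496
Index = 1521.83 / 1496 × 100 = 101.7266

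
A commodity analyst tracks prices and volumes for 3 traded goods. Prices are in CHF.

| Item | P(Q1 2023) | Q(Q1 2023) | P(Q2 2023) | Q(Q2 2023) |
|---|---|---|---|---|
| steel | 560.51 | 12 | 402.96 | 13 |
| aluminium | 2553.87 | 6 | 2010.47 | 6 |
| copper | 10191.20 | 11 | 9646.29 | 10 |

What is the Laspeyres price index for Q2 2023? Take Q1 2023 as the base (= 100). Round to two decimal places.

Laspeyres price index uses base-period quantities as weights.
ΣP(Q2 2023)·Q(Q1 2023) = 402.96×12 + 2010.47×6 + 9646.29×11 = 4835.52 + 12062.82 + 106109.19 = 123007.53
ΣP(Q1 2023)·Q(Q1 2023) = 560.51×12 + 2553.87×6 + 10191.20×11 = 6726.12 + 15323.22 + 112103.2 = 134152.54
Index = 123007.53 / 134152.54 × 100 = 91.6923

91.69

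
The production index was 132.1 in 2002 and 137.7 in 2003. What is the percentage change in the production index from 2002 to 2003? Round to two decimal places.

Change = (137.7 − 132.1) / 132.1 × 100
       = 5.6 / 132.1 × 100 = 4.2392%

4.24%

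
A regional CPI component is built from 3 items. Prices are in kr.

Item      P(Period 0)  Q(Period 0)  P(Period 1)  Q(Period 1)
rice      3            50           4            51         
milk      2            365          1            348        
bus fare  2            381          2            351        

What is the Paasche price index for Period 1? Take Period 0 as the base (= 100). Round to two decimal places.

Paasche price index uses current-period quantities as weights.
ΣP(Period 1)·Q(Period 1) = 4×51 + 1×348 + 2×351 = 204 + 348 + 702 = 1254
ΣP(Period 0)·Q(Period 1) = 3×51 + 2×348 + 2×351 = 153 + 696 + 702 = 1551
Index = 1254 / 1551 × 100 = 80.8511

80.85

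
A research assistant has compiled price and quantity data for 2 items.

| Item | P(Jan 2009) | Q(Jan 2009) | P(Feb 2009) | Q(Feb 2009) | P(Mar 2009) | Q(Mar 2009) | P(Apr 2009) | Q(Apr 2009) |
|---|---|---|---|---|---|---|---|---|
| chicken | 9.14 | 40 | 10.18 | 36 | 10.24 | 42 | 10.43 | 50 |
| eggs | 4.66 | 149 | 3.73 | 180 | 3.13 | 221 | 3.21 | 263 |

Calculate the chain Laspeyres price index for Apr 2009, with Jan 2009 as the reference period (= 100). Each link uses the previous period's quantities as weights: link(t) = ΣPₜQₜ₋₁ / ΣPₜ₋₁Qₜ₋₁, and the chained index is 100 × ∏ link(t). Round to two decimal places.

83.45

Link Jan 2009→Feb 2009:
ΣP(Feb 2009)Q(Jan 2009) = 10.18×40 + 3.73×149 = 407.2 + 555.77 = 962.97
ΣP(Jan 2009)Q(Jan 2009) = 9.14×40 + 4.66×149 = 365.6 + 694.34 = 1059.94
link = 962.97/1059.94 = 0.908514
Link Feb 2009→Mar 2009:
ΣP(Mar 2009)Q(Feb 2009) = 10.24×36 + 3.13×180 = 368.64 + 563.4 = 932.04
ΣP(Feb 2009)Q(Feb 2009) = 10.18×36 + 3.73×180 = 366.48 + 671.4 = 1037.88
link = 932.04/1037.88 = 0.898023
Link Mar 2009→Apr 2009:
ΣP(Apr 2009)Q(Mar 2009) = 10.43×42 + 3.21×221 = 438.06 + 709.41 = 1147.47
ΣP(Mar 2009)Q(Mar 2009) = 10.24×42 + 3.13×221 = 430.08 + 691.73 = 1121.81
link = 1147.47/1121.81 = 1.022874
Chained index = 100 × 0.908514 × 0.898023 × 1.022874 = 83.4528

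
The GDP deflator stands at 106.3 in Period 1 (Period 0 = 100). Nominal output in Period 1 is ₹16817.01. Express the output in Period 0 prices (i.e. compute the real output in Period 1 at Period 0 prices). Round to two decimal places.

15820.33

Real = Nominal ÷ (Index/100) = 16817.01 ÷ (106.3/100)
     = 16817.01 ÷ 1.063 = 15820.3293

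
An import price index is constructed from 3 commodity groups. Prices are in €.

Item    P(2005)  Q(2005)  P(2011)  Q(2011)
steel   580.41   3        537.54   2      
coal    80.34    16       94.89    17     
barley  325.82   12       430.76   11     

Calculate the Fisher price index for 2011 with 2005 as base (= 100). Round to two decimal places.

Laspeyres component (base-period weights):
ΣP(2011)Q(2005) = 537.54×3 + 94.89×16 + 430.76×12 = 1612.62 + 1518.24 + 5169.12 = 8299.98
ΣP(2005)Q(2005) = 580.41×3 + 80.34×16 + 325.82×12 = 1741.23 + 1285.44 + 3909.84 = 6936.51
L = 8299.98 / 6936.51 × 100 = 119.6564
Paasche component (current-period weights):
ΣP(2011)Q(2011) = 537.54×2 + 94.89×17 + 430.76×11 = 1075.08 + 1613.13 + 4738.36 = 7426.57
ΣP(2005)Q(2011) = 580.41×2 + 80.34×17 + 325.82×11 = 1160.82 + 1365.78 + 3584.02 = 6110.62
P = 7426.57 / 6110.62 × 100 = 121.5355
Fisher = √(L × P) = √(119.6564 × 121.5355) = 120.5923

120.59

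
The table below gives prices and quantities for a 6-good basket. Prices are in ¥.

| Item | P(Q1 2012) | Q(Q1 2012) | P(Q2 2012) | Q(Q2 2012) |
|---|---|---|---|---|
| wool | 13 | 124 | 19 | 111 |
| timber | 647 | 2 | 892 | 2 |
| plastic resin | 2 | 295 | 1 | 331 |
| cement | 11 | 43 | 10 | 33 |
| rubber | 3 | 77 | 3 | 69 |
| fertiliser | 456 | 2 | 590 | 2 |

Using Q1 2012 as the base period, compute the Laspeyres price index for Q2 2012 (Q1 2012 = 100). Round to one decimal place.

Laspeyres price index uses base-period quantities as weights.
ΣP(Q2 2012)·Q(Q1 2012) = 19×124 + 892×2 + 1×295 + 10×43 + 3×77 + 590×2 = 2356 + 1784 + 295 + 430 + 231 + 1180 = 6276
ΣP(Q1 2012)·Q(Q1 2012) = 13×124 + 647×2 + 2×295 + 11×43 + 3×77 + 456×2 = 1612 + 1294 + 590 + 473 + 231 + 912 = 5112
Index = 6276 / 5112 × 100 = 122.7700

122.8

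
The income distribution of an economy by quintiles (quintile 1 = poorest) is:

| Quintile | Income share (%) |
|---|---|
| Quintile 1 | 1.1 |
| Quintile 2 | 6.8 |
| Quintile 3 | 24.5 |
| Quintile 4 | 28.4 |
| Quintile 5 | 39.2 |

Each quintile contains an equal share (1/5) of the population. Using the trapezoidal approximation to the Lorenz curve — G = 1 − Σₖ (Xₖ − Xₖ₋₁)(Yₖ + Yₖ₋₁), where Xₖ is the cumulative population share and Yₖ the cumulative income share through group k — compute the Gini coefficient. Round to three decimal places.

Cumulative income shares Yₖ: 0.0110, 0.0790, 0.3240, 0.6080, 1.0000
Σ (Xₖ−Xₖ₋₁)(Yₖ+Yₖ₋₁) = (1/5)(0.0110+0.0000) + (1/5)(0.0790+0.0110) + (1/5)(0.3240+0.0790) + (1/5)(0.6080+0.3240) + (1/5)(1.0000+0.6080)
  = 0.0022 + 0.0180 + 0.0806 + 0.1864 + 0.3216 = 0.6088
G = 1 − 0.6088 = 0.3912

0.391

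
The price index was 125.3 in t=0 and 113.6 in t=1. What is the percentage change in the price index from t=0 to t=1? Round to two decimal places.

-9.34%

Change = (113.6 − 125.3) / 125.3 × 100
       = -11.7 / 125.3 × 100 = -9.3376%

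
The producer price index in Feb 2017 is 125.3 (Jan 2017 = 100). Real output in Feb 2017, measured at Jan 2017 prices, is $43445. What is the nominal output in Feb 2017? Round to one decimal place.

Nominal = Real × (Index/100) = 43445 × (125.3/100)
        = 43445 × 1.253 = 54436.5850

54436.6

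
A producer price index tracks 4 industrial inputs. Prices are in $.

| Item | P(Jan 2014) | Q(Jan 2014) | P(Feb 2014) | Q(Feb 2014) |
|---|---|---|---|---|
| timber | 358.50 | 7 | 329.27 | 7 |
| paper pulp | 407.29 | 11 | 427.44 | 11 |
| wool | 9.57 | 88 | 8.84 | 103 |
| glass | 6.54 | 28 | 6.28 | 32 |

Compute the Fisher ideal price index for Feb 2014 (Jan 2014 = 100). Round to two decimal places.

Laspeyres component (base-period weights):
ΣP(Feb 2014)Q(Jan 2014) = 329.27×7 + 427.44×11 + 8.84×88 + 6.28×28 = 2304.89 + 4701.84 + 777.92 + 175.84 = 7960.49
ΣP(Jan 2014)Q(Jan 2014) = 358.50×7 + 407.29×11 + 9.57×88 + 6.54×28 = 2509.5 + 4480.19 + 842.16 + 183.12 = 8014.97
L = 7960.49 / 8014.97 × 100 = 99.3203
Paasche component (current-period weights):
ΣP(Feb 2014)Q(Feb 2014) = 329.27×7 + 427.44×11 + 8.84×103 + 6.28×32 = 2304.89 + 4701.84 + 910.52 + 200.96 = 8118.21
ΣP(Jan 2014)Q(Feb 2014) = 358.50×7 + 407.29×11 + 9.57×103 + 6.54×32 = 2509.5 + 4480.19 + 985.71 + 209.28 = 8184.68
P = 8118.21 / 8184.68 × 100 = 99.1879
Fisher = √(L × P) = √(99.3203 × 99.1879) = 99.2541

99.25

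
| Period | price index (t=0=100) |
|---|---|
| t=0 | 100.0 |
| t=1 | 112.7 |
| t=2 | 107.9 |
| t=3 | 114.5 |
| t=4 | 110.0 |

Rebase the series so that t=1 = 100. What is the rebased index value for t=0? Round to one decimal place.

88.7

Rebased(t=0) = 100.0 / 112.7 × 100 = 88.7311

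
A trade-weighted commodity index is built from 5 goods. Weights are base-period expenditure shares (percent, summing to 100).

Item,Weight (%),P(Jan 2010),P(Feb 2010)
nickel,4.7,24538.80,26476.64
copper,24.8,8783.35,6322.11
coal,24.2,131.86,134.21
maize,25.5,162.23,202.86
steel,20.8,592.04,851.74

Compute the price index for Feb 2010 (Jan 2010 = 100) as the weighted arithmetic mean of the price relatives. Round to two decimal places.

109.36

nickel: 4.7 × (26476.64/24538.80) = 4.7 × 1.078970 = 5.0712
copper: 24.8 × (6322.11/8783.35) = 24.8 × 0.719783 = 17.8506
coal: 24.2 × (134.21/131.86) = 24.2 × 1.017822 = 24.6313
maize: 25.5 × (202.86/162.23) = 25.5 × 1.250447 = 31.8864
steel: 20.8 × (851.74/592.04) = 20.8 × 1.438653 = 29.9240
Index = Σ wᵢ·(p₁ᵢ/p₀ᵢ) = 5.0712 + 17.8506 + 24.6313 + 31.8864 + 29.9240 = 109.3635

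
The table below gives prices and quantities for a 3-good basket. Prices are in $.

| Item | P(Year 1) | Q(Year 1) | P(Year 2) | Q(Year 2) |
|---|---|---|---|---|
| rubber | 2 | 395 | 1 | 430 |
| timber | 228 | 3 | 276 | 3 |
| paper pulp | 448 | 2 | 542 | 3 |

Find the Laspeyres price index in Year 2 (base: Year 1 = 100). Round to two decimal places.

Laspeyres price index uses base-period quantities as weights.
ΣP(Year 2)·Q(Year 1) = 1×395 + 276×3 + 542×2 = 395 + 828 + 1084 = 2307
ΣP(Year 1)·Q(Year 1) = 2×395 + 228×3 + 448×2 = 790 + 684 + 896 = 2370
Index = 2307 / 2370 × 100 = 97.3418

97.34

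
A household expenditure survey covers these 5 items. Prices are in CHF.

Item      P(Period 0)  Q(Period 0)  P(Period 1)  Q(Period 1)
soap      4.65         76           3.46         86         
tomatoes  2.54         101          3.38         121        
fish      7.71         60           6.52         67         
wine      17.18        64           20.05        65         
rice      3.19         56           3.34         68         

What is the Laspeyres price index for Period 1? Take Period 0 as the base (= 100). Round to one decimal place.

104.9

Laspeyres price index uses base-period quantities as weights.
ΣP(Period 1)·Q(Period 0) = 3.46×76 + 3.38×101 + 6.52×60 + 20.05×64 + 3.34×56 = 262.96 + 341.38 + 391.2 + 1283.2 + 187.04 = 2465.78
ΣP(Period 0)·Q(Period 0) = 4.65×76 + 2.54×101 + 7.71×60 + 17.18×64 + 3.19×56 = 353.4 + 256.54 + 462.6 + 1099.52 + 178.64 = 2350.7
Index = 2465.78 / 2350.7 × 100 = 104.8956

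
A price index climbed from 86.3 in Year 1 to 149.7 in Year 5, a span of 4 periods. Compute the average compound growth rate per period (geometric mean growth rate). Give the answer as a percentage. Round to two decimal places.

14.76%

Growth factor = (149.7/86.3)^(1/4) = (1.734647)^(1/4) = 1.147632
Growth rate = 1.147632 − 1 = 0.147632 = 14.7632%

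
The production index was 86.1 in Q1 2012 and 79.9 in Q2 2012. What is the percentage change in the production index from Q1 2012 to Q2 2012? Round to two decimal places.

-7.20%

Change = (79.9 − 86.1) / 86.1 × 100
       = -6.2 / 86.1 × 100 = -7.2009%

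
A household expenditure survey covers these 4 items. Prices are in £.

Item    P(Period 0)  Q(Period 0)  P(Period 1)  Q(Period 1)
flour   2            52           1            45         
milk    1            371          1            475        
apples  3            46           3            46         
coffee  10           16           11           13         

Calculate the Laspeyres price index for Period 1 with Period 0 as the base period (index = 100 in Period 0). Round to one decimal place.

Laspeyres price index uses base-period quantities as weights.
ΣP(Period 1)·Q(Period 0) = 1×52 + 1×371 + 3×46 + 11×16 = 52 + 371 + 138 + 176 = 737
ΣP(Period 0)·Q(Period 0) = 2×52 + 1×371 + 3×46 + 10×16 = 104 + 371 + 138 + 160 = 773
Index = 737 / 773 × 100 = 95.3428

95.3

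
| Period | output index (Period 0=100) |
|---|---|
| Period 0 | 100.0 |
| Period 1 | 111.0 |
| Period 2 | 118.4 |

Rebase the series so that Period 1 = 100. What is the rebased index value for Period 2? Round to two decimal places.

106.67

Rebased(Period 2) = 118.4 / 111.0 × 100 = 106.6667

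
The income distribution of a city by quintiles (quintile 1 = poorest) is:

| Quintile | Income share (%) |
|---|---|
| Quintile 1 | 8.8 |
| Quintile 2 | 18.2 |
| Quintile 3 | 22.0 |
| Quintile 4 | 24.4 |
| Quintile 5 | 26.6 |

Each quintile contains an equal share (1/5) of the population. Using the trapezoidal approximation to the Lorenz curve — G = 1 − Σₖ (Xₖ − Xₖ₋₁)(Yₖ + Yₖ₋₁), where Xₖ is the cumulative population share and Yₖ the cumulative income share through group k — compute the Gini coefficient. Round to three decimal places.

0.167

Cumulative income shares Yₖ: 0.0880, 0.2700, 0.4900, 0.7340, 1.0000
Σ (Xₖ−Xₖ₋₁)(Yₖ+Yₖ₋₁) = (1/5)(0.0880+0.0000) + (1/5)(0.2700+0.0880) + (1/5)(0.4900+0.2700) + (1/5)(0.7340+0.4900) + (1/5)(1.0000+0.7340)
  = 0.0176 + 0.0716 + 0.1520 + 0.2448 + 0.3468 = 0.8328
G = 1 − 0.8328 = 0.1672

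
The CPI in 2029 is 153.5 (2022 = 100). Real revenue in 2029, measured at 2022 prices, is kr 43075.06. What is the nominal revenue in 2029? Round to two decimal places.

Nominal = Real × (Index/100) = 43075.06 × (153.5/100)
        = 43075.06 × 1.535 = 66120.2171

66120.22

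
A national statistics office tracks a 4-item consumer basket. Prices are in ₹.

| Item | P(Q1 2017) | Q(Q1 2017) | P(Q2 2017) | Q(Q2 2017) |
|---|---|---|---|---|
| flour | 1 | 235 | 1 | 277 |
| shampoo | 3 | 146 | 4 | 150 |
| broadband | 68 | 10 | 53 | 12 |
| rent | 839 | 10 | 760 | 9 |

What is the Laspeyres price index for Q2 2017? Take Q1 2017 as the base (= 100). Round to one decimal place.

Laspeyres price index uses base-period quantities as weights.
ΣP(Q2 2017)·Q(Q1 2017) = 1×235 + 4×146 + 53×10 + 760×10 = 235 + 584 + 530 + 7600 = 8949
ΣP(Q1 2017)·Q(Q1 2017) = 1×235 + 3×146 + 68×10 + 839×10 = 235 + 438 + 680 + 8390 = 9743
Index = 8949 / 9743 × 100 = 91.8506

91.9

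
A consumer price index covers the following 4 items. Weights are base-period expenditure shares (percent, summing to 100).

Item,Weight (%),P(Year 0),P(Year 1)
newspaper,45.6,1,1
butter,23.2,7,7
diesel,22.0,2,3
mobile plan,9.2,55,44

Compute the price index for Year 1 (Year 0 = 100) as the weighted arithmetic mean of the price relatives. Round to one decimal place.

109.2

newspaper: 45.6 × (1/1) = 45.6 × 1.000000 = 45.6000
butter: 23.2 × (7/7) = 23.2 × 1.000000 = 23.2000
diesel: 22.0 × (3/2) = 22.0 × 1.500000 = 33.0000
mobile plan: 9.2 × (44/55) = 9.2 × 0.800000 = 7.3600
Index = Σ wᵢ·(p₁ᵢ/p₀ᵢ) = 45.6000 + 23.2000 + 33.0000 + 7.3600 = 109.1600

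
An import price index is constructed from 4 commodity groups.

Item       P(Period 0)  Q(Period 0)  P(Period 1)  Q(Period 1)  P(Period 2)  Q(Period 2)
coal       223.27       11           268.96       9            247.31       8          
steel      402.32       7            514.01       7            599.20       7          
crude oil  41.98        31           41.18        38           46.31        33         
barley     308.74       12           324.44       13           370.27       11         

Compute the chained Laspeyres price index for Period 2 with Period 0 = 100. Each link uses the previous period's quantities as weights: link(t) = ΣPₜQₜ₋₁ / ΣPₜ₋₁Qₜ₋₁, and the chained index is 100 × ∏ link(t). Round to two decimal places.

125.61

Link Period 0→Period 1:
ΣP(Period 1)Q(Period 0) = 268.96×11 + 514.01×7 + 41.18×31 + 324.44×12 = 2958.56 + 3598.07 + 1276.58 + 3893.28 = 11726.49
ΣP(Period 0)Q(Period 0) = 223.27×11 + 402.32×7 + 41.98×31 + 308.74×12 = 2455.97 + 2816.24 + 1301.38 + 3704.88 = 10278.47
link = 11726.49/10278.47 = 1.140879
Link Period 1→Period 2:
ΣP(Period 2)Q(Period 1) = 247.31×9 + 599.20×7 + 46.31×38 + 370.27×13 = 2225.79 + 4194.4 + 1759.78 + 4813.51 = 12993.48
ΣP(Period 1)Q(Period 1) = 268.96×9 + 514.01×7 + 41.18×38 + 324.44×13 = 2420.64 + 3598.07 + 1564.84 + 4217.72 = 11801.27
link = 12993.48/11801.27 = 1.101024
Chained index = 100 × 1.140879 × 1.101024 = 125.6135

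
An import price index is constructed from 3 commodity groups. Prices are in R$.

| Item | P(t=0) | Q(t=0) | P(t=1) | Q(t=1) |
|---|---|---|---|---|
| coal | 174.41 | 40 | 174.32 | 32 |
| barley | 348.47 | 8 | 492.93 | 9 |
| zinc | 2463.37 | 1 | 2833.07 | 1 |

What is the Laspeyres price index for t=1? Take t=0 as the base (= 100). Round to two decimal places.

112.45

Laspeyres price index uses base-period quantities as weights.
ΣP(t=1)·Q(t=0) = 174.32×40 + 492.93×8 + 2833.07×1 = 6972.8 + 3943.44 + 2833.07 = 13749.31
ΣP(t=0)·Q(t=0) = 174.41×40 + 348.47×8 + 2463.37×1 = 6976.4 + 2787.76 + 2463.37 = 12227.53
Index = 13749.31 / 12227.53 × 100 = 112.4455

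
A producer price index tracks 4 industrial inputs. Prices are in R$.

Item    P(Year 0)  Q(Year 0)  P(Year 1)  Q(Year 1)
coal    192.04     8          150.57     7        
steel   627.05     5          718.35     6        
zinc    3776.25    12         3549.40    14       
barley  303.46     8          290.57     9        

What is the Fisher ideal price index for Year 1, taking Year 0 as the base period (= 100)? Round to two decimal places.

94.92

Laspeyres component (base-period weights):
ΣP(Year 1)Q(Year 0) = 150.57×8 + 718.35×5 + 3549.40×12 + 290.57×8 = 1204.56 + 3591.75 + 42592.8 + 2324.56 = 49713.67
ΣP(Year 0)Q(Year 0) = 192.04×8 + 627.05×5 + 3776.25×12 + 303.46×8 = 1536.32 + 3135.25 + 45315 + 2427.68 = 52414.25
L = 49713.67 / 52414.25 × 100 = 94.8476
Paasche component (current-period weights):
ΣP(Year 1)Q(Year 1) = 150.57×7 + 718.35×6 + 3549.40×14 + 290.57×9 = 1053.99 + 4310.1 + 49691.6 + 2615.13 = 57670.82
ΣP(Year 0)Q(Year 1) = 192.04×7 + 627.05×6 + 3776.25×14 + 303.46×9 = 1344.28 + 3762.3 + 52867.5 + 2731.14 = 60705.22
P = 57670.82 / 60705.22 × 100 = 95.0014
Fisher = √(L × P) = √(94.8476 × 95.0014) = 94.9245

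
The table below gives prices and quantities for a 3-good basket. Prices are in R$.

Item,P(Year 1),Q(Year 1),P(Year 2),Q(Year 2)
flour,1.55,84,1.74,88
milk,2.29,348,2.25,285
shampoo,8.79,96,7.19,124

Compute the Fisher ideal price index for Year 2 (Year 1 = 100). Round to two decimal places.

Laspeyres component (base-period weights):
ΣP(Year 2)Q(Year 1) = 1.74×84 + 2.25×348 + 7.19×96 = 146.16 + 783 + 690.24 = 1619.4
ΣP(Year 1)Q(Year 1) = 1.55×84 + 2.29×348 + 8.79×96 = 130.2 + 796.92 + 843.84 = 1770.96
L = 1619.4 / 1770.96 × 100 = 91.4419
Paasche component (current-period weights):
ΣP(Year 2)Q(Year 2) = 1.74×88 + 2.25×285 + 7.19×124 = 153.12 + 641.25 + 891.56 = 1685.93
ΣP(Year 1)Q(Year 2) = 1.55×88 + 2.29×285 + 8.79×124 = 136.4 + 652.65 + 1089.96 = 1879.01
P = 1685.93 / 1879.01 × 100 = 89.7244
Fisher = √(L × P) = √(91.4419 × 89.7244) = 90.5791

90.58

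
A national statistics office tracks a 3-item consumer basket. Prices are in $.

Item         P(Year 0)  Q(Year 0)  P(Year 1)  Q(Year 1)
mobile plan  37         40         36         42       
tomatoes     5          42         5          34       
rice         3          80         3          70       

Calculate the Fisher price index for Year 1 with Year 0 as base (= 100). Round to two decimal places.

Laspeyres component (base-period weights):
ΣP(Year 1)Q(Year 0) = 36×40 + 5×42 + 3×80 = 1440 + 210 + 240 = 1890
ΣP(Year 0)Q(Year 0) = 37×40 + 5×42 + 3×80 = 1480 + 210 + 240 = 1930
L = 1890 / 1930 × 100 = 97.9275
Paasche component (current-period weights):
ΣP(Year 1)Q(Year 1) = 36×42 + 5×34 + 3×70 = 1512 + 170 + 210 = 1892
ΣP(Year 0)Q(Year 1) = 37×42 + 5×34 + 3×70 = 1554 + 170 + 210 = 1934
P = 1892 / 1934 × 100 = 97.8283
Fisher = √(L × P) = √(97.9275 × 97.8283) = 97.8779

97.88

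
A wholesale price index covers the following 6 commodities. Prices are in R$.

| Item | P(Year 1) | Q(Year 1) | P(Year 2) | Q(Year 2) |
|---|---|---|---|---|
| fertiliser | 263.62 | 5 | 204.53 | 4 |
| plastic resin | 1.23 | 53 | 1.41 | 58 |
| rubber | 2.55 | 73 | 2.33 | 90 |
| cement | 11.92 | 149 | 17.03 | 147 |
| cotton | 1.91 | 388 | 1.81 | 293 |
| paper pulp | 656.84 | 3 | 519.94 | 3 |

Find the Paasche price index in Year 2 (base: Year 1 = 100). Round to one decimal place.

Paasche price index uses current-period quantities as weights.
ΣP(Year 2)·Q(Year 2) = 204.53×4 + 1.41×58 + 2.33×90 + 17.03×147 + 1.81×293 + 519.94×3 = 818.12 + 81.78 + 209.7 + 2503.41 + 530.33 + 1559.82 = 5703.16
ΣP(Year 1)·Q(Year 2) = 263.62×4 + 1.23×58 + 2.55×90 + 11.92×147 + 1.91×293 + 656.84×3 = 1054.48 + 71.34 + 229.5 + 1752.24 + 559.63 + 1970.52 = 5637.71
Index = 5703.16 / 5637.71 × 100 = 101.1609

101.2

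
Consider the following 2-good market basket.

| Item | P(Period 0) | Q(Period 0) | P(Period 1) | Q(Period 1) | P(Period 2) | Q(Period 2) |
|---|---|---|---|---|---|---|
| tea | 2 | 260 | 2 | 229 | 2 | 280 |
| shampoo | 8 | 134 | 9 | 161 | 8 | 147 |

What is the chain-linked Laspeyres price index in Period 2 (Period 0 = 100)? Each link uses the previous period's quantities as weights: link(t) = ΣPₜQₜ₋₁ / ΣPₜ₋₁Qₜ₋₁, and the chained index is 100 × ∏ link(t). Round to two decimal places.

Link Period 0→Period 1:
ΣP(Period 1)Q(Period 0) = 2×260 + 9×134 = 520 + 1206 = 1726
ΣP(Period 0)Q(Period 0) = 2×260 + 8×134 = 520 + 1072 = 1592
link = 1726/1592 = 1.084171
Link Period 1→Period 2:
ΣP(Period 2)Q(Period 1) = 2×229 + 8×161 = 458 + 1288 = 1746
ΣP(Period 1)Q(Period 1) = 2×229 + 9×161 = 458 + 1449 = 1907
link = 1746/1907 = 0.915574
Chained index = 100 × 1.084171 × 0.915574 = 99.2639

99.26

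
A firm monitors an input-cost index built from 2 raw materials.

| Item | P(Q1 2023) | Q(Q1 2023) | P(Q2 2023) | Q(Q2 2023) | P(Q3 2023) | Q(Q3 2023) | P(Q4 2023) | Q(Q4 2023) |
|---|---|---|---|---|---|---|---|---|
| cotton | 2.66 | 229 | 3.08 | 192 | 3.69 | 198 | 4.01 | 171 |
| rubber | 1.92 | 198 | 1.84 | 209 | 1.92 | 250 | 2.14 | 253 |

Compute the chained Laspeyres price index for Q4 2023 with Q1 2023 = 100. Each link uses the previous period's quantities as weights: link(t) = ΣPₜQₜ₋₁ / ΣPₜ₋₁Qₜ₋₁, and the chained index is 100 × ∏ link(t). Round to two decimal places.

Link Q1 2023→Q2 2023:
ΣP(Q2 2023)Q(Q1 2023) = 3.08×229 + 1.84×198 = 705.32 + 364.32 = 1069.64
ΣP(Q1 2023)Q(Q1 2023) = 2.66×229 + 1.92×198 = 609.14 + 380.16 = 989.3
link = 1069.64/989.3 = 1.081209
Link Q2 2023→Q3 2023:
ΣP(Q3 2023)Q(Q2 2023) = 3.69×192 + 1.92×209 = 708.48 + 401.28 = 1109.76
ΣP(Q2 2023)Q(Q2 2023) = 3.08×192 + 1.84×209 = 591.36 + 384.56 = 975.92
link = 1109.76/975.92 = 1.137142
Link Q3 2023→Q4 2023:
ΣP(Q4 2023)Q(Q3 2023) = 4.01×198 + 2.14×250 = 793.98 + 535 = 1328.98
ΣP(Q3 2023)Q(Q3 2023) = 3.69×198 + 1.92×250 = 730.62 + 480 = 1210.62
link = 1328.98/1210.62 = 1.097768
Chained index = 100 × 1.081209 × 1.137142 × 1.097768 = 134.9693

134.97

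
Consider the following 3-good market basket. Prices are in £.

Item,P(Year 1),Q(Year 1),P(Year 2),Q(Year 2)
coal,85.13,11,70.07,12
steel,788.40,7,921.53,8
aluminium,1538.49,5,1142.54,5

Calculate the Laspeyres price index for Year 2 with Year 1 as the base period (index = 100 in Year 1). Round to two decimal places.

91.42

Laspeyres price index uses base-period quantities as weights.
ΣP(Year 2)·Q(Year 1) = 70.07×11 + 921.53×7 + 1142.54×5 = 770.77 + 6450.71 + 5712.7 = 12934.18
ΣP(Year 1)·Q(Year 1) = 85.13×11 + 788.40×7 + 1538.49×5 = 936.43 + 5518.8 + 7692.45 = 14147.68
Index = 12934.18 / 14147.68 × 100 = 91.4226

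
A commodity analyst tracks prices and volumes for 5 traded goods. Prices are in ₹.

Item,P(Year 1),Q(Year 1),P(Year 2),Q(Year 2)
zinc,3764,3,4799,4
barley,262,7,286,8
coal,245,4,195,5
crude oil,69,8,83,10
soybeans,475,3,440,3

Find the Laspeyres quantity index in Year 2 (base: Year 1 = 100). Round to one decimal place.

127.4

Laspeyres quantity index uses base-period prices as weights.
ΣP(Year 1)·Q(Year 2) = 3764×4 + 262×8 + 245×5 + 69×10 + 475×3 = 15056 + 2096 + 1225 + 690 + 1425 = 20492
ΣP(Year 1)·Q(Year 1) = 3764×3 + 262×7 + 245×4 + 69×8 + 475×3 = 11292 + 1834 + 980 + 552 + 1425 = 16083
Index = 20492 / 16083 × 100 = 127.4140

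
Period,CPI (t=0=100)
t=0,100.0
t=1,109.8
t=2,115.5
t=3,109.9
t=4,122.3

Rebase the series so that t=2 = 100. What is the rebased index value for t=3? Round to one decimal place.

Rebased(t=3) = 109.9 / 115.5 × 100 = 95.1515

95.2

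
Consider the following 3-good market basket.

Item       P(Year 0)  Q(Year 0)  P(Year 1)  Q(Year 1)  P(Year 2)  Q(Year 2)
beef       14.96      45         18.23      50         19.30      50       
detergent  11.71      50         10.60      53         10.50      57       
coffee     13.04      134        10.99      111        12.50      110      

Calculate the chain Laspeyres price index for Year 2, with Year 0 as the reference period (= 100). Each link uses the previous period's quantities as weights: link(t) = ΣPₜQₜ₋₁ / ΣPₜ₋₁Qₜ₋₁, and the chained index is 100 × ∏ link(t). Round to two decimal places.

Link Year 0→Year 1:
ΣP(Year 1)Q(Year 0) = 18.23×45 + 10.60×50 + 10.99×134 = 820.35 + 530 + 1472.66 = 2823.01
ΣP(Year 0)Q(Year 0) = 14.96×45 + 11.71×50 + 13.04×134 = 673.2 + 585.5 + 1747.36 = 3006.06
link = 2823.01/3006.06 = 0.939106
Link Year 1→Year 2:
ΣP(Year 2)Q(Year 1) = 19.30×50 + 10.50×53 + 12.50×111 = 965 + 556.5 + 1387.5 = 2909
ΣP(Year 1)Q(Year 1) = 18.23×50 + 10.60×53 + 10.99×111 = 911.5 + 561.8 + 1219.89 = 2693.19
link = 2909/2693.19 = 1.080132
Chained index = 100 × 0.939106 × 1.080132 = 101.4359

101.44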